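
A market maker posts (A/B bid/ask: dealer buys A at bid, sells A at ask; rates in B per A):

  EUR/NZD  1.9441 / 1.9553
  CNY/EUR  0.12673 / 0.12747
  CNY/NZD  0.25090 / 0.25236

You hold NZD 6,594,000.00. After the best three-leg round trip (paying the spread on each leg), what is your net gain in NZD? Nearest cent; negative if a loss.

Best loop NZD → EUR → CNY → NZD:
NZD 6,594,000.00 ÷ 1.9553 (buy EUR at ask) = EUR 3,372,372.53
EUR 3,372,372.53 ÷ 0.12747 (buy CNY at ask) = CNY 26,456,205.59
CNY 26,456,205.59 × 0.25090 (sell CNY at bid) = NZD 6,637,861.98

Net profit: NZD 43,861.98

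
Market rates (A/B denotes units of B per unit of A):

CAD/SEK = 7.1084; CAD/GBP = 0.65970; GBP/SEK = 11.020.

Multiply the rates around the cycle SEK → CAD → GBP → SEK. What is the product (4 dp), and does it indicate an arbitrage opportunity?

Around SEK → CAD → GBP → SEK: 1 ÷ 7.1084 × 0.65970 × 11.020 = 1.022719
Product > 1; profitable direction is SEK → CAD → GBP → SEK.

1.0227 (arbitrage exists)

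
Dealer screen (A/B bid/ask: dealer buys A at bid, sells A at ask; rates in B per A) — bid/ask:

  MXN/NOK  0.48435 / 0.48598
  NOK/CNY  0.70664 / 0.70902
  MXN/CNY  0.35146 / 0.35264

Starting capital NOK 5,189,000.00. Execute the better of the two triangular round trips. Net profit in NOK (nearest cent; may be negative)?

Net profit: NOK 103,765.99

Best loop NOK → MXN → CNY → NOK:
NOK 5,189,000.00 ÷ 0.48598 (buy MXN at ask) = MXN 10,677,394.13
MXN 10,677,394.13 × 0.35146 (sell MXN at bid) = CNY 3,752,676.94
CNY 3,752,676.94 ÷ 0.70902 (buy NOK at ask) = NOK 5,292,765.99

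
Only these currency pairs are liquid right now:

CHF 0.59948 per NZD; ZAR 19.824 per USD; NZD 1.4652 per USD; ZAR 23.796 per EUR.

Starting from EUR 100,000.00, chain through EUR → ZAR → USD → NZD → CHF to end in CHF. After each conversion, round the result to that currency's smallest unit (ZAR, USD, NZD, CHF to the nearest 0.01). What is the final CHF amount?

CHF 105,434.88

EUR 100,000.00 × 23.796 = ZAR 2,379,600.00
ZAR 2,379,600.00 ÷ 19.824 = USD 120,036.32
USD 120,036.32 × 1.4652 = NZD 175,877.22
NZD 175,877.22 × 0.59948 = CHF 105,434.88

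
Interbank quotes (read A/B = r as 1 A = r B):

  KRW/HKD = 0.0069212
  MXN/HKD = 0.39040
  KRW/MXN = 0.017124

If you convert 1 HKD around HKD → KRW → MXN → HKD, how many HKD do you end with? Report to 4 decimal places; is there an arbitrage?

0.9659 (arbitrage exists)

Around HKD → KRW → MXN → HKD: 1 ÷ 0.0069212 × 0.017124 × 0.39040 = 0.965903
Product < 1; profitable direction is HKD → MXN → KRW → HKD.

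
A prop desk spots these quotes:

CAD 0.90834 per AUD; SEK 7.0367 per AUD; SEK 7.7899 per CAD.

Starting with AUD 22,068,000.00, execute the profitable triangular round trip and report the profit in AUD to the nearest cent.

Profit: AUD 122,866.53

Profitable loop is AUD → CAD → SEK → AUD:
AUD 22,068,000.00 × 0.90834 = CAD 20,045,247.12
CAD 20,045,247.12 × 7.7899 = SEK 156,150,470.54
SEK 156,150,470.54 ÷ 7.0367 = AUD 22,190,866.53
Profit = AUD 22,190,866.53 − AUD 22,068,000.00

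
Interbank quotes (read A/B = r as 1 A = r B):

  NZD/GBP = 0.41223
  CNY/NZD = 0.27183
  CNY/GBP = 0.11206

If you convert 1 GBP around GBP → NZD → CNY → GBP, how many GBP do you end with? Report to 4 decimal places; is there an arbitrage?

Around GBP → NZD → CNY → GBP: 1 ÷ 0.41223 ÷ 0.27183 × 0.11206 = 1.000031
Product ≈ 1 (deviation 0.003%, within rounding noise).

1.0000 (no arbitrage)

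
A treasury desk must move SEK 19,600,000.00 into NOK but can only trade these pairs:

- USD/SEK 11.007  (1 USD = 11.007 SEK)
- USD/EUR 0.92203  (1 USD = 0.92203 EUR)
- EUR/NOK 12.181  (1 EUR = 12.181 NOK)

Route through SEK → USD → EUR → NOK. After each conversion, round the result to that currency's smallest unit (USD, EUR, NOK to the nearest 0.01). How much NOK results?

NOK 19,999,314.07

SEK 19,600,000.00 ÷ 11.007 = USD 1,780,685.02
USD 1,780,685.02 × 0.92203 = EUR 1,641,845.01
EUR 1,641,845.01 × 12.181 = NOK 19,999,314.07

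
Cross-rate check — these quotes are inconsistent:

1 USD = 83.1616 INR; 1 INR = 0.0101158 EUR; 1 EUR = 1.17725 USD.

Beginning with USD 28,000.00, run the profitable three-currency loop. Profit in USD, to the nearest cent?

Profit: USD 272.63

Profitable loop is USD → EUR → INR → USD:
USD 28,000.00 ÷ 1.17725 = EUR 23,784.24
EUR 23,784.24 ÷ 0.0101158 = INR 2,351,197.43
INR 2,351,197.43 ÷ 83.1616 = USD 28,272.63
Profit = USD 28,272.63 − USD 28,000.00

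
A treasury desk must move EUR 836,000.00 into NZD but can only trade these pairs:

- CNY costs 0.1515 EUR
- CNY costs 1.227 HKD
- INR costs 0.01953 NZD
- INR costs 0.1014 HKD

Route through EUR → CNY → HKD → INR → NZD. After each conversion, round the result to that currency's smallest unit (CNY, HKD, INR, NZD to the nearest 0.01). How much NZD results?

NZD 1,304,074.78

EUR 836,000.00 ÷ 0.1515 = CNY 5,518,151.82
CNY 5,518,151.82 × 1.227 = HKD 6,770,772.28
HKD 6,770,772.28 ÷ 0.1014 = INR 66,772,902.17
INR 66,772,902.17 × 0.01953 = NZD 1,304,074.78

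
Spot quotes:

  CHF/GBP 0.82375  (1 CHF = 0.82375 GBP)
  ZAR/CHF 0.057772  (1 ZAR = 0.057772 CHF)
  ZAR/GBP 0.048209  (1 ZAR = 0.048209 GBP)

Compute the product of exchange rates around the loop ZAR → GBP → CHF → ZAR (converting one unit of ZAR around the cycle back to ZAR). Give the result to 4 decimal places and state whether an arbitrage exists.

1.0130 (arbitrage exists)

Around ZAR → GBP → CHF → ZAR: 1 × 0.048209 ÷ 0.82375 ÷ 0.057772 = 1.013014
Product > 1; profitable direction is ZAR → GBP → CHF → ZAR.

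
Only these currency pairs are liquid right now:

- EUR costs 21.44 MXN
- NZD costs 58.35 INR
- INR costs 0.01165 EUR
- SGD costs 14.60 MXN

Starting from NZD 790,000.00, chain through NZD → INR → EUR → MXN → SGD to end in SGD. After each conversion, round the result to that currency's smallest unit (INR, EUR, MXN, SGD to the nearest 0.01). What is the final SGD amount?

SGD 788,616.39

NZD 790,000.00 × 58.35 = INR 46,096,500.00
INR 46,096,500.00 × 0.01165 = EUR 537,024.22
EUR 537,024.22 × 21.44 = MXN 11,513,799.28
MXN 11,513,799.28 ÷ 14.60 = SGD 788,616.39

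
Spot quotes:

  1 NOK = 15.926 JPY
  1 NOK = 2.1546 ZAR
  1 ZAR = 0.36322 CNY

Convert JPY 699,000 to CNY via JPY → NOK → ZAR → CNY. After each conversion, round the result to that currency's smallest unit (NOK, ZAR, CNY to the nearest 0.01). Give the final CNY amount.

CNY 34,348.43

JPY 699,000 ÷ 15.926 = NOK 43,890.49
NOK 43,890.49 × 2.1546 = ZAR 94,566.45
ZAR 94,566.45 × 0.36322 = CNY 34,348.43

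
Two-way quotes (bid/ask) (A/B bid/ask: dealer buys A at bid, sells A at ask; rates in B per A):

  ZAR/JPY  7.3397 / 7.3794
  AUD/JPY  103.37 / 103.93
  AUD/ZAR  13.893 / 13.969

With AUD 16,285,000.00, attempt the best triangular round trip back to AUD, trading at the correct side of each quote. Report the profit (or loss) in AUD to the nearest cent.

Best loop AUD → JPY → ZAR → AUD:
AUD 16,285,000.00 × 103.37 (sell AUD at bid) = JPY 1,683,380,450
JPY 1,683,380,450 ÷ 7.3794 (buy ZAR at ask) = ZAR 228,118,878.23
ZAR 228,118,878.23 ÷ 13.969 (buy AUD at ask) = AUD 16,330,365.68

Net profit: AUD 45,365.68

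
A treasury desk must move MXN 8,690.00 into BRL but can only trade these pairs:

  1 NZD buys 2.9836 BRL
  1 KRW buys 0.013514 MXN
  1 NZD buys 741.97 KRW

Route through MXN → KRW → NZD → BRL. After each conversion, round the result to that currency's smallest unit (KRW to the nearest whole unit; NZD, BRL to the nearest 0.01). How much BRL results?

MXN 8,690.00 ÷ 0.013514 = KRW 643,037
KRW 643,037 ÷ 741.97 = NZD 866.66
NZD 866.66 × 2.9836 = BRL 2,585.77

BRL 2,585.77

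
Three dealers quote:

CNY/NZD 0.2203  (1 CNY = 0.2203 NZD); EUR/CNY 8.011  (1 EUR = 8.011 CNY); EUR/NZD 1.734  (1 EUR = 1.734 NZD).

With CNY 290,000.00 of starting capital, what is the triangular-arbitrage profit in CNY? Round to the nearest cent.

Profit: CNY 5,154.99

Profitable loop is CNY → NZD → EUR → CNY:
CNY 290,000.00 × 0.2203 = NZD 63,887.00
NZD 63,887.00 ÷ 1.734 = EUR 36,843.71
EUR 36,843.71 × 8.011 = CNY 295,154.99
Profit = CNY 295,154.99 − CNY 290,000.00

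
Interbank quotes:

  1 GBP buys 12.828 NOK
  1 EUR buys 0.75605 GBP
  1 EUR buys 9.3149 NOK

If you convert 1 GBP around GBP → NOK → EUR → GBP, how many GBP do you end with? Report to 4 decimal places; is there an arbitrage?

1.0412 (arbitrage exists)

Around GBP → NOK → EUR → GBP: 1 × 12.828 ÷ 9.3149 × 0.75605 = 1.041193
Product > 1; profitable direction is GBP → NOK → EUR → GBP.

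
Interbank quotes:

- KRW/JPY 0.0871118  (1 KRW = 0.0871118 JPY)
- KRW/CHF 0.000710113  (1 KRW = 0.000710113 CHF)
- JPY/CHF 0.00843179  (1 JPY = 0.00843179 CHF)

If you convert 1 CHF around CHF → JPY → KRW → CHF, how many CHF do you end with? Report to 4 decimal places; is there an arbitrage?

Around CHF → JPY → KRW → CHF: 1 ÷ 0.00843179 ÷ 0.0871118 × 0.000710113 = 0.966787
Product < 1; profitable direction is CHF → KRW → JPY → CHF.

0.9668 (arbitrage exists)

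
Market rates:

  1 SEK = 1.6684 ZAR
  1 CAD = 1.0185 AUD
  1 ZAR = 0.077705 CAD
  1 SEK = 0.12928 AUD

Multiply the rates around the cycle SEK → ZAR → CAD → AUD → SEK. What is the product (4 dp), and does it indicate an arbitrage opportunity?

Around SEK → ZAR → CAD → AUD → SEK: 1 × 1.6684 × 0.077705 × 1.0185 ÷ 0.12928 = 1.021360
Product > 1; profitable direction is SEK → ZAR → CAD → AUD → SEK.

1.0214 (arbitrage exists)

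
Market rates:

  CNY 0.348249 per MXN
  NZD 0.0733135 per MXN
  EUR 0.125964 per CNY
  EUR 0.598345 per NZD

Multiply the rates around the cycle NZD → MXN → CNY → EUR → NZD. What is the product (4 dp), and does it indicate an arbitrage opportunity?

Around NZD → MXN → CNY → EUR → NZD: 1 ÷ 0.0733135 × 0.348249 × 0.125964 ÷ 0.598345 = 1.000002
Product ≈ 1 (deviation 0.000%, within rounding noise).

1.0000 (no arbitrage)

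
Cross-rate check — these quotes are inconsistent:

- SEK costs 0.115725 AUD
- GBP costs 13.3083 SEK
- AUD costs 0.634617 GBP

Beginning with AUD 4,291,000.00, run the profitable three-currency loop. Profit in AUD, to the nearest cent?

Profitable loop is AUD → SEK → GBP → AUD:
AUD 4,291,000.00 ÷ 0.115725 = SEK 37,079,282.78
SEK 37,079,282.78 ÷ 13.3083 = GBP 2,786,177.26
GBP 2,786,177.26 ÷ 0.634617 = AUD 4,390,328.74
Profit = AUD 4,390,328.74 − AUD 4,291,000.00

Profit: AUD 99,328.74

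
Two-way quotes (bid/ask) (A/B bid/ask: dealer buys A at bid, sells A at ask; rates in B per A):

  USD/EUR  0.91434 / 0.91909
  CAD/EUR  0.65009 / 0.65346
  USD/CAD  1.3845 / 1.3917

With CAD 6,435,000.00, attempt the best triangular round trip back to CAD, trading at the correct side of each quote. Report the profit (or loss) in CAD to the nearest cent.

Net profit: CAD 34,811.61

Best loop CAD → USD → EUR → CAD:
CAD 6,435,000.00 ÷ 1.3917 (buy USD at ask) = USD 4,623,841.35
USD 4,623,841.35 × 0.91434 (sell USD at bid) = EUR 4,227,763.10
EUR 4,227,763.10 ÷ 0.65346 (buy CAD at ask) = CAD 6,469,811.61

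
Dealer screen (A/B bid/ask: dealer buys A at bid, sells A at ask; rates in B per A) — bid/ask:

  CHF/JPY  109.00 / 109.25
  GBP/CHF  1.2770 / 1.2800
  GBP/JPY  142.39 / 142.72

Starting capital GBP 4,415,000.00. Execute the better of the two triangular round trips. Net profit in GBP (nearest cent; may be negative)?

Net profit: GBP 80,508.08

Best loop GBP → JPY → CHF → GBP:
GBP 4,415,000.00 × 142.39 (sell GBP at bid) = JPY 628,651,850
JPY 628,651,850 ÷ 109.25 (buy CHF at ask) = CHF 5,754,250.34
CHF 5,754,250.34 ÷ 1.2800 (buy GBP at ask) = GBP 4,495,508.08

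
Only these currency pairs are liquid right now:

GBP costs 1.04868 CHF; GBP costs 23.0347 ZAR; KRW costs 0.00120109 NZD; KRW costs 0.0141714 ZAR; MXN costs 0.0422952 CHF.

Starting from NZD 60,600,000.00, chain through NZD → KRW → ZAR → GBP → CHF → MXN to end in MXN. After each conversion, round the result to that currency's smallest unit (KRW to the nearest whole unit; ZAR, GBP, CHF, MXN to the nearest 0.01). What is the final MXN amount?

NZD 60,600,000.00 ÷ 0.00120109 = KRW 50,454,170,795
KRW 50,454,170,795 × 0.0141714 = ZAR 715,006,236.00
ZAR 715,006,236.00 ÷ 23.0347 = GBP 31,040,397.14
GBP 31,040,397.14 × 1.04868 = CHF 32,551,443.67
CHF 32,551,443.67 ÷ 0.0422952 = MXN 769,625,008.75

MXN 769,625,008.75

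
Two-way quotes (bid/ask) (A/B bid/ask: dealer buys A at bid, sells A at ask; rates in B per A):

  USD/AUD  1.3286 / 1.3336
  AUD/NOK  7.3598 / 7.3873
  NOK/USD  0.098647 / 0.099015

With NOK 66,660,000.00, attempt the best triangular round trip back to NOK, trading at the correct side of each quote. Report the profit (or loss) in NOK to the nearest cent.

Best loop NOK → AUD → USD → NOK:
NOK 66,660,000.00 ÷ 7.3873 (buy AUD at ask) = AUD 9,023,594.55
AUD 9,023,594.55 ÷ 1.3336 (buy USD at ask) = USD 6,766,342.64
USD 6,766,342.64 ÷ 0.099015 (buy NOK at ask) = NOK 68,336,541.35

Net profit: NOK 1,676,541.35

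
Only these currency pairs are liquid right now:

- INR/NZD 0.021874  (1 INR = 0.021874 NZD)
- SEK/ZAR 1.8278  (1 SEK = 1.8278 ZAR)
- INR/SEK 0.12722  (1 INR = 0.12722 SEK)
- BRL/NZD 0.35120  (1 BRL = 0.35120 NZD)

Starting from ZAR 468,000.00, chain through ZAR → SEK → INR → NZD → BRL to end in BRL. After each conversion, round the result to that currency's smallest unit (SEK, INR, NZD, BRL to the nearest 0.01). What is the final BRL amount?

BRL 125,353.22

ZAR 468,000.00 ÷ 1.8278 = SEK 256,045.52
SEK 256,045.52 ÷ 0.12722 = INR 2,012,620.03
INR 2,012,620.03 × 0.021874 = NZD 44,024.05
NZD 44,024.05 ÷ 0.35120 = BRL 125,353.22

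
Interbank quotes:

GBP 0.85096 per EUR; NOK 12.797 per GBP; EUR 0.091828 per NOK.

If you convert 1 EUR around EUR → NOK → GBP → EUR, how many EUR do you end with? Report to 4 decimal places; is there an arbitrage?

1.0000 (no arbitrage)

Around EUR → NOK → GBP → EUR: 1 ÷ 0.091828 ÷ 12.797 ÷ 0.85096 = 1.000017
Product ≈ 1 (deviation 0.002%, within rounding noise).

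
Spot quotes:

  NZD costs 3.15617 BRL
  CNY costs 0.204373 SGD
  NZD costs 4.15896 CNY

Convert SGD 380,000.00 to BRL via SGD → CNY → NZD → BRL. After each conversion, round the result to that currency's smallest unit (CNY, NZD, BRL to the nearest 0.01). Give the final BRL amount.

BRL 1,411,028.29

SGD 380,000.00 ÷ 0.204373 = CNY 1,859,345.41
CNY 1,859,345.41 ÷ 4.15896 = NZD 447,069.80
NZD 447,069.80 × 3.15617 = BRL 1,411,028.29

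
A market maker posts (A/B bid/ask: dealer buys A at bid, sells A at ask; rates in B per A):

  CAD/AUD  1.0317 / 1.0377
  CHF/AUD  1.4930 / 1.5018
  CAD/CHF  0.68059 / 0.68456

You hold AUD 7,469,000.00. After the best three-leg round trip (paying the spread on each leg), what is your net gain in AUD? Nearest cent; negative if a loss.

Best loop AUD → CHF → CAD → AUD:
AUD 7,469,000.00 ÷ 1.5018 (buy CHF at ask) = CHF 4,973,365.29
CHF 4,973,365.29 ÷ 0.68456 (buy CAD at ask) = CAD 7,265,053.90
CAD 7,265,053.90 × 1.0317 (sell CAD at bid) = AUD 7,495,356.10

Net profit: AUD 26,356.10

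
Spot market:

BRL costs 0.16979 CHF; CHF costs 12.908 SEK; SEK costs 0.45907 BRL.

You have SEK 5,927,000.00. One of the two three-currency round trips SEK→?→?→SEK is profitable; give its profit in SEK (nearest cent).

Profit: SEK 36,275.93

Profitable loop is SEK → BRL → CHF → SEK:
SEK 5,927,000.00 × 0.45907 = BRL 2,720,907.89
BRL 2,720,907.89 × 0.16979 = CHF 461,982.95
CHF 461,982.95 × 12.908 = SEK 5,963,275.93
Profit = SEK 5,963,275.93 − SEK 5,927,000.00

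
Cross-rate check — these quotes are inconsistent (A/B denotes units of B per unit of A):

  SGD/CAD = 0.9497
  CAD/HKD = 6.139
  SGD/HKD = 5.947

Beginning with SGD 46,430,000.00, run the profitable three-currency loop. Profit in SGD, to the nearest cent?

Profit: SGD 930,093.46

Profitable loop is SGD → HKD → CAD → SGD:
SGD 46,430,000.00 × 5.947 = HKD 276,119,210.00
HKD 276,119,210.00 ÷ 6.139 = CAD 44,977,880.76
CAD 44,977,880.76 ÷ 0.9497 = SGD 47,360,093.46
Profit = SGD 47,360,093.46 − SGD 46,430,000.00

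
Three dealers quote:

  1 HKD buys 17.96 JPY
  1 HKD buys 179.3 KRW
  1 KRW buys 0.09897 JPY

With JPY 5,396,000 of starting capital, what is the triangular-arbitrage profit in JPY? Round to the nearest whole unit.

Profit: JPY 65,280

Profitable loop is JPY → KRW → HKD → JPY:
JPY 5,396,000 ÷ 0.09897 = KRW 54,521,572
KRW 54,521,572 ÷ 179.3 = HKD 304,080.16
HKD 304,080.16 × 17.96 = JPY 5,461,280
Profit = JPY 5,461,280 − JPY 5,396,000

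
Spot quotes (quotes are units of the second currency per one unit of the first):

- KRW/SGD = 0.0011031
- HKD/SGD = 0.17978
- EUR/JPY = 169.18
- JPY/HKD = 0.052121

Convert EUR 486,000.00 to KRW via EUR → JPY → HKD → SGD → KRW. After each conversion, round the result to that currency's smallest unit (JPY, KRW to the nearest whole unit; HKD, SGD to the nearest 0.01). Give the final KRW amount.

EUR 486,000.00 × 169.18 = JPY 82,221,480
JPY 82,221,480 × 0.052121 = HKD 4,285,465.76
HKD 4,285,465.76 × 0.17978 = SGD 770,441.03
SGD 770,441.03 ÷ 0.0011031 = KRW 698,432,626

KRW 698,432,626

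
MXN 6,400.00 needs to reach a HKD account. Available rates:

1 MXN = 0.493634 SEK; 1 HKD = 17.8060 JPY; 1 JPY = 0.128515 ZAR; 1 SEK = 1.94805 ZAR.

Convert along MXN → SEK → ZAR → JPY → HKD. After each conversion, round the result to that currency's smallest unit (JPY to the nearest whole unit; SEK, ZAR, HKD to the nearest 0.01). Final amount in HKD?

HKD 2,689.49

MXN 6,400.00 × 0.493634 = SEK 3,159.26
SEK 3,159.26 × 1.94805 = ZAR 6,154.40
ZAR 6,154.40 ÷ 0.128515 = JPY 47,889
JPY 47,889 ÷ 17.8060 = HKD 2,689.49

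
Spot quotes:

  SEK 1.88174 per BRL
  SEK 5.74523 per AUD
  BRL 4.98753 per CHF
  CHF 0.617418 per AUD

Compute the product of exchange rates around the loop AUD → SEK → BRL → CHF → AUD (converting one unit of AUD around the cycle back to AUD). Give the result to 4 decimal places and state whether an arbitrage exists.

Around AUD → SEK → BRL → CHF → AUD: 1 × 5.74523 ÷ 1.88174 ÷ 4.98753 ÷ 0.617418 = 0.991478
Product < 1; profitable direction is AUD → CHF → BRL → SEK → AUD.

0.9915 (arbitrage exists)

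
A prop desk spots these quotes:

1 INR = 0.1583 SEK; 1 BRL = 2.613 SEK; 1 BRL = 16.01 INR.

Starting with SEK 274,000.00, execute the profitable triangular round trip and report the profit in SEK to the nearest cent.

Profitable loop is SEK → INR → BRL → SEK:
SEK 274,000.00 ÷ 0.1583 = INR 1,730,890.71
INR 1,730,890.71 ÷ 16.01 = BRL 108,113.10
BRL 108,113.10 × 2.613 = SEK 282,499.53
Profit = SEK 282,499.53 − SEK 274,000.00

Profit: SEK 8,499.53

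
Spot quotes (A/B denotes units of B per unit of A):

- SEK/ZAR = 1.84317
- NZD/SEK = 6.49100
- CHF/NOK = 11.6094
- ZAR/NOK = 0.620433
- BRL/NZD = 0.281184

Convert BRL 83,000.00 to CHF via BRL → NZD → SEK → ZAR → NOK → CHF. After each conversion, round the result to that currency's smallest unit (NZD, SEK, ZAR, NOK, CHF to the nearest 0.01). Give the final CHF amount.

CHF 14,922.13

BRL 83,000.00 × 0.281184 = NZD 23,338.27
NZD 23,338.27 × 6.49100 = SEK 151,488.71
SEK 151,488.71 × 1.84317 = ZAR 279,219.45
ZAR 279,219.45 × 0.620433 = NOK 173,236.96
NOK 173,236.96 ÷ 11.6094 = CHF 14,922.13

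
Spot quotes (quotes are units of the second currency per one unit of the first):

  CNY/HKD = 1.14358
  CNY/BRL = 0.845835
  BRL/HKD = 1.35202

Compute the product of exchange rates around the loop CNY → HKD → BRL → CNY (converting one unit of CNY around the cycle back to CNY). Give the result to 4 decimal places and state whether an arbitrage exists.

Around CNY → HKD → BRL → CNY: 1 × 1.14358 ÷ 1.35202 ÷ 0.845835 = 0.999995
Product ≈ 1 (deviation 0.001%, within rounding noise).

1.0000 (no arbitrage)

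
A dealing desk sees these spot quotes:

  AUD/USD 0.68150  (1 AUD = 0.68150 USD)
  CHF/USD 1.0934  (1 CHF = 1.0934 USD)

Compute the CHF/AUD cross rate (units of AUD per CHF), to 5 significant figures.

1 CHF × 1.0934 = 1.0934 USD
1.0934 USD ÷ 0.68150 = 1.6044 AUD

CHF/AUD = 1.6044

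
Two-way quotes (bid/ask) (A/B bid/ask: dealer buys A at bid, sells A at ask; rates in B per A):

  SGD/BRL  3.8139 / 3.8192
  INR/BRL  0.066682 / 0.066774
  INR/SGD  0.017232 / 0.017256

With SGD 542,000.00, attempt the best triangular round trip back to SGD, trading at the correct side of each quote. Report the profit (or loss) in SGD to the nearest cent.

Net profit: SGD 6,397.38

Best loop SGD → INR → BRL → SGD:
SGD 542,000.00 ÷ 0.017256 (buy INR at ask) = INR 31,409,364.86
INR 31,409,364.86 × 0.066682 (sell INR at bid) = BRL 2,094,439.27
BRL 2,094,439.27 ÷ 3.8192 (buy SGD at ask) = SGD 548,397.38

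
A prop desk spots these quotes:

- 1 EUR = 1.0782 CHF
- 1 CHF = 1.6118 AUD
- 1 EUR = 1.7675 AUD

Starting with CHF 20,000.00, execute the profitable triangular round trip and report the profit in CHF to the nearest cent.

Profitable loop is CHF → EUR → AUD → CHF:
CHF 20,000.00 ÷ 1.0782 = EUR 18,549.43
EUR 18,549.43 × 1.7675 = AUD 32,786.13
AUD 32,786.13 ÷ 1.6118 = CHF 20,341.31
Profit = CHF 20,341.31 − CHF 20,000.00

Profit: CHF 341.31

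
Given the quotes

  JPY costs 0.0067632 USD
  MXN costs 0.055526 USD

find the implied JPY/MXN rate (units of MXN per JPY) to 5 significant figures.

JPY/MXN = 0.12180

1 JPY × 0.0067632 = 0.0067632 USD
0.0067632 USD ÷ 0.055526 = 0.121802 MXN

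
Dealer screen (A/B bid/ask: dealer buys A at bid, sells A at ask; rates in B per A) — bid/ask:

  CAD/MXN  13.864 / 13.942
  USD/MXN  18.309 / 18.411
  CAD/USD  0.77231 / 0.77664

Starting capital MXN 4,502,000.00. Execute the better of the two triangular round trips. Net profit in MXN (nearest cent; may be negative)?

Net profit: MXN 64,008.28

Best loop MXN → CAD → USD → MXN:
MXN 4,502,000.00 ÷ 13.942 (buy CAD at ask) = CAD 322,909.20
CAD 322,909.20 × 0.77231 (sell CAD at bid) = USD 249,386.00
USD 249,386.00 × 18.309 (sell USD at bid) = MXN 4,566,008.28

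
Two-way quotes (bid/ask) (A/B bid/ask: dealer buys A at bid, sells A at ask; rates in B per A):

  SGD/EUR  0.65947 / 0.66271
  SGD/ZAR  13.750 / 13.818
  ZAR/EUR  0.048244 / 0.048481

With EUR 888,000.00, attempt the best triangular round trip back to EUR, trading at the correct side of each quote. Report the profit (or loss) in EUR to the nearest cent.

Net profit: EUR 864.27

Best loop EUR → SGD → ZAR → EUR:
EUR 888,000.00 ÷ 0.66271 (buy SGD at ask) = SGD 1,339,952.62
SGD 1,339,952.62 × 13.750 (sell SGD at bid) = ZAR 18,424,348.51
ZAR 18,424,348.51 × 0.048244 (sell ZAR at bid) = EUR 888,864.27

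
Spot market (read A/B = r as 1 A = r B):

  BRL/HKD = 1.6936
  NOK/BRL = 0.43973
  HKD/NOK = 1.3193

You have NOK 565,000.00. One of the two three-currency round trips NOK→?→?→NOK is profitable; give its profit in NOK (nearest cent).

Profitable loop is NOK → HKD → BRL → NOK:
NOK 565,000.00 ÷ 1.3193 = HKD 428,257.41
HKD 428,257.41 ÷ 1.6936 = BRL 252,868.10
BRL 252,868.10 ÷ 0.43973 = NOK 575,053.09
Profit = NOK 575,053.09 − NOK 565,000.00

Profit: NOK 10,053.09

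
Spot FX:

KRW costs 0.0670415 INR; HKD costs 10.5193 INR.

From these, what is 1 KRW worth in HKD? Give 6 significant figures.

1 KRW × 0.0670415 = 0.0670415 INR
0.0670415 INR ÷ 10.5193 = 0.00637319 HKD

KRW/HKD = 0.00637319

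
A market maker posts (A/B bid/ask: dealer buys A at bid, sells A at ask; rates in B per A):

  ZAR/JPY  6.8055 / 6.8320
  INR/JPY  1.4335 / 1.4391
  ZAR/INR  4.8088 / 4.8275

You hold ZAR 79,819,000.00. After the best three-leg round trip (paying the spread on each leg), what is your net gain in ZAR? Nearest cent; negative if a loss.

Net profit: ZAR 717,515.80

Best loop ZAR → INR → JPY → ZAR:
ZAR 79,819,000.00 × 4.8088 (sell ZAR at bid) = INR 383,833,607.20
INR 383,833,607.20 × 1.4335 (sell INR at bid) = JPY 550,225,476
JPY 550,225,476 ÷ 6.8320 (buy ZAR at ask) = ZAR 80,536,515.80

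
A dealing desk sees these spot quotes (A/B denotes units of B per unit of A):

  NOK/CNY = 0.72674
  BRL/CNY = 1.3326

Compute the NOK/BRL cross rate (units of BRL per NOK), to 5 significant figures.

1 NOK × 0.72674 = 0.72674 CNY
0.72674 CNY ÷ 1.3326 = 0.545355 BRL

NOK/BRL = 0.54535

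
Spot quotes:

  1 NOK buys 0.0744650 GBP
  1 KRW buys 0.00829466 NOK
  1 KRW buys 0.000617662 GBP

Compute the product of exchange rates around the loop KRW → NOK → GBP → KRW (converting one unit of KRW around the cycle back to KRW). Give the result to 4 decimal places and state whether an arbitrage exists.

Around KRW → NOK → GBP → KRW: 1 × 0.00829466 × 0.0744650 ÷ 0.000617662 = 1.000000
Product ≈ 1 (deviation 0.000%, within rounding noise).

1.0000 (no arbitrage)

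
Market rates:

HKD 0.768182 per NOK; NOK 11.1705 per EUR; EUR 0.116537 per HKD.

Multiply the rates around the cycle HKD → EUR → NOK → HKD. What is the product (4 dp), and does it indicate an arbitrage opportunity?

1.0000 (no arbitrage)

Around HKD → EUR → NOK → HKD: 1 × 0.116537 × 11.1705 × 0.768182 = 1.000001
Product ≈ 1 (deviation 0.000%, within rounding noise).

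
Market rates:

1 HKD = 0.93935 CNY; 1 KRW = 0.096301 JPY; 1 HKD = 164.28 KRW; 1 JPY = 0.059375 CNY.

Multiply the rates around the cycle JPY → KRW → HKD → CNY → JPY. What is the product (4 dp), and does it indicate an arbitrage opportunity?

Around JPY → KRW → HKD → CNY → JPY: 1 ÷ 0.096301 ÷ 164.28 × 0.93935 ÷ 0.059375 = 1.000019
Product ≈ 1 (deviation 0.002%, within rounding noise).

1.0000 (no arbitrage)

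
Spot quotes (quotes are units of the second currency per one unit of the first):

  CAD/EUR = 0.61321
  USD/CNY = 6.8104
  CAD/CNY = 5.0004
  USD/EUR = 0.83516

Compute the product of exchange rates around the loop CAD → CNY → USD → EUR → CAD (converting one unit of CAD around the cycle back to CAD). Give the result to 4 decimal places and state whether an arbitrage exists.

Around CAD → CNY → USD → EUR → CAD: 1 × 5.0004 ÷ 6.8104 × 0.83516 ÷ 0.61321 = 0.999983
Product ≈ 1 (deviation 0.002%, within rounding noise).

1.0000 (no arbitrage)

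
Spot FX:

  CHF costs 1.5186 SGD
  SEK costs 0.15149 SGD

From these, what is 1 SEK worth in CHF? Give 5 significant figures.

1 SEK × 0.15149 = 0.15149 SGD
0.15149 SGD ÷ 1.5186 = 0.0997564 CHF

SEK/CHF = 0.099756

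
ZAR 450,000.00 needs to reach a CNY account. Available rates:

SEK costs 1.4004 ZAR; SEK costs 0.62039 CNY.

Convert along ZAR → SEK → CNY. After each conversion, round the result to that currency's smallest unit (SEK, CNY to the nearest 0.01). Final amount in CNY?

CNY 199,354.11

ZAR 450,000.00 ÷ 1.4004 = SEK 321,336.76
SEK 321,336.76 × 0.62039 = CNY 199,354.11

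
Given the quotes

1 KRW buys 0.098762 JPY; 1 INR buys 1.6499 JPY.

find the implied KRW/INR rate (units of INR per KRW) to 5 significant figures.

KRW/INR = 0.059859

1 KRW × 0.098762 = 0.098762 JPY
0.098762 JPY ÷ 1.6499 = 0.0598594 INR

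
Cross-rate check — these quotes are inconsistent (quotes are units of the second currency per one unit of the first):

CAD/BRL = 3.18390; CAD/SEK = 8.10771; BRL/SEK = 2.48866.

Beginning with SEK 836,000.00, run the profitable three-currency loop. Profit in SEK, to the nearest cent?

Profit: SEK 19,420.19

Profitable loop is SEK → BRL → CAD → SEK:
SEK 836,000.00 ÷ 2.48866 = BRL 335,923.75
BRL 335,923.75 ÷ 3.18390 = CAD 105,507.00
CAD 105,507.00 × 8.10771 = SEK 855,420.19
Profit = SEK 855,420.19 − SEK 836,000.00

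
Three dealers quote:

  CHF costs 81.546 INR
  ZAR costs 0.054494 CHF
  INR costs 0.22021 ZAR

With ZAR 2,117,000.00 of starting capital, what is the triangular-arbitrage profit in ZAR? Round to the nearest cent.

Profitable loop is ZAR → INR → CHF → ZAR:
ZAR 2,117,000.00 ÷ 0.22021 = INR 9,613,550.70
INR 9,613,550.70 ÷ 81.546 = CHF 117,891.14
CHF 117,891.14 ÷ 0.054494 = ZAR 2,163,378.31
Profit = ZAR 2,163,378.31 − ZAR 2,117,000.00

Profit: ZAR 46,378.31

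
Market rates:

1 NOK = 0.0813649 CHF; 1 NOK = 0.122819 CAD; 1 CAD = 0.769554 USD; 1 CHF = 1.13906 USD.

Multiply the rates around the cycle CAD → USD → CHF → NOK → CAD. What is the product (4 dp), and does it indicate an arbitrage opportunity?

Around CAD → USD → CHF → NOK → CAD: 1 × 0.769554 ÷ 1.13906 ÷ 0.0813649 × 0.122819 = 1.019814
Product > 1; profitable direction is CAD → USD → CHF → NOK → CAD.

1.0198 (arbitrage exists)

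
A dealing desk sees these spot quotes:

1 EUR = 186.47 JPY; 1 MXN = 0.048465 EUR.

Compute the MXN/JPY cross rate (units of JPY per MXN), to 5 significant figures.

MXN/JPY = 9.0373

1 MXN × 0.048465 = 0.048465 EUR
0.048465 EUR × 186.47 = 9.03727 JPY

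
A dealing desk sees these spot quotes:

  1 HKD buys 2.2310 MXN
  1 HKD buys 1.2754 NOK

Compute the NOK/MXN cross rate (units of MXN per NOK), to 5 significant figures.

1 NOK ÷ 1.2754 = 0.784068 HKD
0.784068 HKD × 2.2310 = 1.74926 MXN

NOK/MXN = 1.7493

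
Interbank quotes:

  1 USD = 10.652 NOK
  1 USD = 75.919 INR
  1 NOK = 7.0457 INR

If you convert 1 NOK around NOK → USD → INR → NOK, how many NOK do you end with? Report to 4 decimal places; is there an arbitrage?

Around NOK → USD → INR → NOK: 1 ÷ 10.652 × 75.919 ÷ 7.0457 = 1.011568
Product > 1; profitable direction is NOK → USD → INR → NOK.

1.0116 (arbitrage exists)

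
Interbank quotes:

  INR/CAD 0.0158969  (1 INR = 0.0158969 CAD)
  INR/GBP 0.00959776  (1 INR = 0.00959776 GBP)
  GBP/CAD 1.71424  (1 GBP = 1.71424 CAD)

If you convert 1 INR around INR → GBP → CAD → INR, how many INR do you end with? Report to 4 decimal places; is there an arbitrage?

Around INR → GBP → CAD → INR: 1 × 0.00959776 × 1.71424 ÷ 0.0158969 = 1.034973
Product > 1; profitable direction is INR → GBP → CAD → INR.

1.0350 (arbitrage exists)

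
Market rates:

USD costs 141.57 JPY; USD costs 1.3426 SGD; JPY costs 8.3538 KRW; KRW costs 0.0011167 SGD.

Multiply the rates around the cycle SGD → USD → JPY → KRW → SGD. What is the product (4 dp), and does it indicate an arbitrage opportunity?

0.9837 (arbitrage exists)

Around SGD → USD → JPY → KRW → SGD: 1 ÷ 1.3426 × 141.57 × 8.3538 × 0.0011167 = 0.983660
Product < 1; profitable direction is SGD → KRW → JPY → USD → SGD.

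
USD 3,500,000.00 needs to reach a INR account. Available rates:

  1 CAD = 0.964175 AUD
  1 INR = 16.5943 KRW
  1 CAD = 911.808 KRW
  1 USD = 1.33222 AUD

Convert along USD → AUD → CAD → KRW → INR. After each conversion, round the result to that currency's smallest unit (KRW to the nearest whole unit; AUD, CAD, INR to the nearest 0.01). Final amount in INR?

USD 3,500,000.00 × 1.33222 = AUD 4,662,770.00
AUD 4,662,770.00 ÷ 0.964175 = CAD 4,836,020.43
CAD 4,836,020.43 × 911.808 = KRW 4,409,522,116
KRW 4,409,522,116 ÷ 16.5943 = INR 265,725,105.37

INR 265,725,105.37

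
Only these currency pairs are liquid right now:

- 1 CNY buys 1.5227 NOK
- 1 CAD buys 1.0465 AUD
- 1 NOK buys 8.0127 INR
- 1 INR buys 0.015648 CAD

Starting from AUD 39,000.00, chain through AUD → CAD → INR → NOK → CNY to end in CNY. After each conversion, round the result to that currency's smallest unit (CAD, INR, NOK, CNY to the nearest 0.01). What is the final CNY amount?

AUD 39,000.00 ÷ 1.0465 = CAD 37,267.08
CAD 37,267.08 ÷ 0.015648 = INR 2,381,587.42
INR 2,381,587.42 ÷ 8.0127 = NOK 297,226.58
NOK 297,226.58 ÷ 1.5227 = CNY 195,197.07

CNY 195,197.07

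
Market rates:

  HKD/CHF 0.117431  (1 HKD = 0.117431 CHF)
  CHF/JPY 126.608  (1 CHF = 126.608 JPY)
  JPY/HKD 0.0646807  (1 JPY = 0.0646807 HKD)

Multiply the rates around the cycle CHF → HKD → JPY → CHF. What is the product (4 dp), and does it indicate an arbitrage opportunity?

1.0399 (arbitrage exists)

Around CHF → HKD → JPY → CHF: 1 ÷ 0.117431 ÷ 0.0646807 ÷ 126.608 = 1.039876
Product > 1; profitable direction is CHF → HKD → JPY → CHF.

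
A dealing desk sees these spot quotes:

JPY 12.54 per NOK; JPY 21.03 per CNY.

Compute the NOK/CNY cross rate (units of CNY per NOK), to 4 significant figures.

1 NOK × 12.54 = 12.54 JPY
12.54 JPY ÷ 21.03 = 0.596291 CNY

NOK/CNY = 0.5963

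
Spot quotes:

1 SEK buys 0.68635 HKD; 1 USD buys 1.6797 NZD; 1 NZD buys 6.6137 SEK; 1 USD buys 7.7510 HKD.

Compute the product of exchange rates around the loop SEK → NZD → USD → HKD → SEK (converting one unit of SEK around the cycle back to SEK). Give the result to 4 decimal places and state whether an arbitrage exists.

1.0166 (arbitrage exists)

Around SEK → NZD → USD → HKD → SEK: 1 ÷ 6.6137 ÷ 1.6797 × 7.7510 ÷ 0.68635 = 1.016567
Product > 1; profitable direction is SEK → NZD → USD → HKD → SEK.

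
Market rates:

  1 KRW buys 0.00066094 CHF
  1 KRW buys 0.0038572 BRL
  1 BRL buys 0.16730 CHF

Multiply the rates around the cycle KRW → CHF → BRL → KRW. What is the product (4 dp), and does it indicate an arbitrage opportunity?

1.0242 (arbitrage exists)

Around KRW → CHF → BRL → KRW: 1 × 0.00066094 ÷ 0.16730 ÷ 0.0038572 = 1.024222
Product > 1; profitable direction is KRW → CHF → BRL → KRW.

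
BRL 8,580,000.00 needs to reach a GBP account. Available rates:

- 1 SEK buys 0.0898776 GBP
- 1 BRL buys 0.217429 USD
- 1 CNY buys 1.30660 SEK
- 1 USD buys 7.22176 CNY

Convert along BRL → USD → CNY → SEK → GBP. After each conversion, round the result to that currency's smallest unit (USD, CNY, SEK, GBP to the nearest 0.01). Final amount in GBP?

BRL 8,580,000.00 × 0.217429 = USD 1,865,540.82
USD 1,865,540.82 × 7.22176 = CNY 13,472,488.07
CNY 13,472,488.07 × 1.30660 = SEK 17,603,152.91
SEK 17,603,152.91 × 0.0898776 = GBP 1,582,129.14

GBP 1,582,129.14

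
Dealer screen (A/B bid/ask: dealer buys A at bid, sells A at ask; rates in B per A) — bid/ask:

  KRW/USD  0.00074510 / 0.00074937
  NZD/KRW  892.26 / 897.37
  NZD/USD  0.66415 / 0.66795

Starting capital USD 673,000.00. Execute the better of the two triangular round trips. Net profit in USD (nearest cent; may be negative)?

Best loop USD → NZD → KRW → USD:
USD 673,000.00 ÷ 0.66795 (buy NZD at ask) = NZD 1,007,560.45
NZD 1,007,560.45 × 892.26 (sell NZD at bid) = KRW 899,005,884
KRW 899,005,884 × 0.00074510 (sell KRW at bid) = USD 669,849.28

Net result: USD -3,150.72 (no profitable arbitrage after spreads)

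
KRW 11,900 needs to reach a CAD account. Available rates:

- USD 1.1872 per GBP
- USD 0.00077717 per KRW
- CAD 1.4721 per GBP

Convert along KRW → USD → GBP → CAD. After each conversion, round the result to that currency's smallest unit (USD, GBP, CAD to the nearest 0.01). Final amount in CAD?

CAD 11.47

KRW 11,900 × 0.00077717 = USD 9.25
USD 9.25 ÷ 1.1872 = GBP 7.79
GBP 7.79 × 1.4721 = CAD 11.47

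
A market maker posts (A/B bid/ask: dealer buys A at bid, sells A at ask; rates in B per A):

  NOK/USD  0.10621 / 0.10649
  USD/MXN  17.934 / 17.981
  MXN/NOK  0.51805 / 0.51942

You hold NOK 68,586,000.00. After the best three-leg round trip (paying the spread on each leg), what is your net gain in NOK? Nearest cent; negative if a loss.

Best loop NOK → MXN → USD → NOK:
NOK 68,586,000.00 ÷ 0.51942 (buy MXN at ask) = MXN 132,043,433.06
MXN 132,043,433.06 ÷ 17.981 (buy USD at ask) = USD 7,343,497.75
USD 7,343,497.75 ÷ 0.10649 (buy NOK at ask) = NOK 68,959,505.60

Net profit: NOK 373,505.60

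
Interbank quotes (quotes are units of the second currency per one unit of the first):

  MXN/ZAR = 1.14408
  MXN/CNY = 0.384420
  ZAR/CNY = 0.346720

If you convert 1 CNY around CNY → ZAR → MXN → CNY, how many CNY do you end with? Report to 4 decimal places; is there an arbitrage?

Around CNY → ZAR → MXN → CNY: 1 ÷ 0.346720 ÷ 1.14408 × 0.384420 = 0.969105
Product < 1; profitable direction is CNY → MXN → ZAR → CNY.

0.9691 (arbitrage exists)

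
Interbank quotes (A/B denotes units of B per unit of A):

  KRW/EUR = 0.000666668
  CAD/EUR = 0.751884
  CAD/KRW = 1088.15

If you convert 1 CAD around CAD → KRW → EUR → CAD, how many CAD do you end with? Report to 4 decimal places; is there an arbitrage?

0.9648 (arbitrage exists)

Around CAD → KRW → EUR → CAD: 1 × 1088.15 × 0.000666668 ÷ 0.751884 = 0.964823
Product < 1; profitable direction is CAD → EUR → KRW → CAD.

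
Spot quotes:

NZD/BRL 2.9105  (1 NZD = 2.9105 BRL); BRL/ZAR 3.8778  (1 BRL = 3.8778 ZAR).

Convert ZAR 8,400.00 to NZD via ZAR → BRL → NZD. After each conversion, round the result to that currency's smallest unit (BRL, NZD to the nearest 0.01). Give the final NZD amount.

NZD 744.26

ZAR 8,400.00 ÷ 3.8778 = BRL 2,166.18
BRL 2,166.18 ÷ 2.9105 = NZD 744.26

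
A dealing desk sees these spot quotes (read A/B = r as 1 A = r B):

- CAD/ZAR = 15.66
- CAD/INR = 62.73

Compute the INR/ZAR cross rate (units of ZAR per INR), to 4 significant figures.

1 INR ÷ 62.73 = 0.0159413 CAD
0.0159413 CAD × 15.66 = 0.249641 ZAR

INR/ZAR = 0.2496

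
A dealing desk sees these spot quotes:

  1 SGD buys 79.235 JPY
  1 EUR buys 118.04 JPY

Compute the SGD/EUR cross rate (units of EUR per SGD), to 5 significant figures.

1 SGD × 79.235 = 79.235 JPY
79.235 JPY ÷ 118.04 = 0.671256 EUR

SGD/EUR = 0.67126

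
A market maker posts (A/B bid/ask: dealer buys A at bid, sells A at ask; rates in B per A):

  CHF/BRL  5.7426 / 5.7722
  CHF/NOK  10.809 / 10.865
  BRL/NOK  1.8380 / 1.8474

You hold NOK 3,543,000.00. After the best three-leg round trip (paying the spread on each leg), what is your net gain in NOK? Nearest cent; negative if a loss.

Net profit: NOK 48,322.11

Best loop NOK → BRL → CHF → NOK:
NOK 3,543,000.00 ÷ 1.8474 (buy BRL at ask) = BRL 1,917,830.46
BRL 1,917,830.46 ÷ 5.7722 (buy CHF at ask) = CHF 332,252.95
CHF 332,252.95 × 10.809 (sell CHF at bid) = NOK 3,591,322.11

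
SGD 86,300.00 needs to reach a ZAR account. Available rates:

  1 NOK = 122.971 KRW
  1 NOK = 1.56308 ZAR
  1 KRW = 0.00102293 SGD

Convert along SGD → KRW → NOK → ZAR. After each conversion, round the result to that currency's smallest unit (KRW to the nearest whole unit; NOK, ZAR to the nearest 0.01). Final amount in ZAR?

ZAR 1,072,366.85

SGD 86,300.00 ÷ 0.00102293 = KRW 84,365,499
KRW 84,365,499 ÷ 122.971 = NOK 686,060.12
NOK 686,060.12 × 1.56308 = ZAR 1,072,366.85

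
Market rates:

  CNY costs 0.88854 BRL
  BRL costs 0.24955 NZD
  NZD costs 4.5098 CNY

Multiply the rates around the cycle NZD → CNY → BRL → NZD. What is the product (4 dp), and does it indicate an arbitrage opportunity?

1.0000 (no arbitrage)

Around NZD → CNY → BRL → NZD: 1 × 4.5098 × 0.88854 × 0.24955 = 0.999981
Product ≈ 1 (deviation 0.002%, within rounding noise).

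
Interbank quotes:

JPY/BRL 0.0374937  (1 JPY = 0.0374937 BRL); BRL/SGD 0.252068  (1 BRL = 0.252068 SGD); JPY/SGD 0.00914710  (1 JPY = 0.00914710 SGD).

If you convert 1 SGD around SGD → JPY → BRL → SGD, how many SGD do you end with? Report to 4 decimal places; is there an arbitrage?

Around SGD → JPY → BRL → SGD: 1 ÷ 0.00914710 × 0.0374937 × 0.252068 = 1.033219
Product > 1; profitable direction is SGD → JPY → BRL → SGD.

1.0332 (arbitrage exists)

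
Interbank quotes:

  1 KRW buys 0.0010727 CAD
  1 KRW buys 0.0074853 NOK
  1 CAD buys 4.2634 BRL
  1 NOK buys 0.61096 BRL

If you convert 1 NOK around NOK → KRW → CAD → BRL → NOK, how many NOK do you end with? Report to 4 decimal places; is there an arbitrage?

1.0000 (no arbitrage)

Around NOK → KRW → CAD → BRL → NOK: 1 ÷ 0.0074853 × 0.0010727 × 4.2634 ÷ 0.61096 = 1.000028
Product ≈ 1 (deviation 0.003%, within rounding noise).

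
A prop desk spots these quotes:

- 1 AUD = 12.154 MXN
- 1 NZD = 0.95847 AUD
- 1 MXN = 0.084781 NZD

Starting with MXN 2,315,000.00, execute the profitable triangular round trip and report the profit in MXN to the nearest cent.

Profitable loop is MXN → AUD → NZD → MXN:
MXN 2,315,000.00 ÷ 12.154 = AUD 190,472.27
AUD 190,472.27 ÷ 0.95847 = NZD 198,725.34
NZD 198,725.34 ÷ 0.084781 = MXN 2,343,984.33
Profit = MXN 2,343,984.33 − MXN 2,315,000.00

Profit: MXN 28,984.33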